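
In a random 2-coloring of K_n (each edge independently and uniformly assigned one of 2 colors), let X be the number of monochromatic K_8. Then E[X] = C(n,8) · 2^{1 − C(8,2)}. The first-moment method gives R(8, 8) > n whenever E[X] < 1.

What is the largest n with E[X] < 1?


We need C(n, 8) · 2^{1 − 28} < 1, i.e. C(n, 8) < 2^{28 − 1} = 134217728.
Check values of n near the boundary:
  n = 39: C(39, 8) = 61523748; 61523748 < 134217728? YES
  n = 40: C(40, 8) = 76904685; 76904685 < 134217728? YES
  n = 41: C(41, 8) = 95548245; 95548245 < 134217728? YES
  n = 42: C(42, 8) = 118030185; 118030185 < 134217728? YES
  n = 43: C(43, 8) = 145008513; 145008513 < 134217728? NO
  n = 44: C(44, 8) = 177232627; 177232627 < 134217728? NO
  n = 45: C(45, 8) = 215553195; 215553195 < 134217728? NO
The largest n with C(n, 8) < 134217728 is n = 42 (where E[X] = 118030185/134217728 ≈ 0.879). Hence R(8, 8) > 42, i.e. R(8, 8) ≥ 43.

Largest n = 42; hence R(8, 8) > 42.


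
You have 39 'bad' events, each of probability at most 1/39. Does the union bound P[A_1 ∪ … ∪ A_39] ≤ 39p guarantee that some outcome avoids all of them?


Union bound: P[∪_{i=1}^{39} A_i] ≤ Σ_i P[A_i] ≤ 39·p = 39·(1/39) = 1.
Numerically: 1 ≈ 1.00000.
Is 1 < 1? NO.
Since the bound 1 is ≥ 1, the union bound is uninformative here; it does NOT by itself certify existence.

39·p = 1 ≈ 1.00000; existence NOT certified by the union bound.


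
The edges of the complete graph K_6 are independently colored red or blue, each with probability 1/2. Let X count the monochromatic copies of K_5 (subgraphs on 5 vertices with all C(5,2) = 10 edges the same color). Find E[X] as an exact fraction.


Let X = Σ_S X_S over the C(6, 5) = 6 subsets S of size 5, where X_S = 1 if the K_5 on S is monochromatic.
For a fixed S, the K_5 on S has C(5, 2) = 10 edges. P[all 10 edges red] = (1/2)^10, and likewise for blue, so P[monochromatic] = 2·(1/2)^10 = 2^{1 − 10} = 1/512.
By linearity of expectation: E[X] = C(6, 5) · 2^{1 − 10} = 6 · 1/512 = 3/256.
Numerically: E[X] ≈ 0.011719.

E[X] = C(6,5)·2^(1−C(5,2)) = 3/256 ≈ 0.011719.


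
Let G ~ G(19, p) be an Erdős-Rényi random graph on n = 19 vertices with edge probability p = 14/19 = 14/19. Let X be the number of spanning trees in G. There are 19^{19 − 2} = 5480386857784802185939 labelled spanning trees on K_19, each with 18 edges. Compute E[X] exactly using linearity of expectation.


K_19 has 19^{19 − 2} = 5480386857784802185939 labelled spanning trees.
For each such spanning tree H, let X_H = 1 if all 18 edges of H are present in G. Then P[X_H = 1] = p^{18} = (14/19)^{18} = 426878854210636742656/104127350297911241532841.
By linearity: E[X] = Σ_H E[X_H] = 5480386857784802185939 · p^{18} = 5480386857784802185939 · 426878854210636742656/104127350297911241532841 = 426878854210636742656/19.
Numerically: E[X] ≈ 2.24673e+19.

E[X] = 5480386857784802185939 · (14/19)^{18} = 426878854210636742656/19 ≈ 2.24673e+19.


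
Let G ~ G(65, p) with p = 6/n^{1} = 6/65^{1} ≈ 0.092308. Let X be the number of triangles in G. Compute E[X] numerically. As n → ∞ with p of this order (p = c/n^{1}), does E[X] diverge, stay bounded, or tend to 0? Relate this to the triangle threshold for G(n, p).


Number of potential triangles: C(65, 3) = 43680.
Each occurs with probability p³ ≈ (0.092308)³ ≈ 7.8652708e-04.
By linearity: E[X] = C(65, 3)·p³ ≈ 43680 · 7.8652708e-04 ≈ 34.35550.
Here α = 1, so p = 6/n is exactly at the triangle threshold p ~ 1/n. Asymptotically E[X] → c³/6 = 6³/6 = 36 ≈ 36.00000, a bounded constant. In this regime the triangle count is asymptotically Poisson(c³/6).

E[X] ≈ 34.35550; in regime p = Θ(1/n^{1}) E[X] stays bounded (at the triangle threshold p ~ 1/n).


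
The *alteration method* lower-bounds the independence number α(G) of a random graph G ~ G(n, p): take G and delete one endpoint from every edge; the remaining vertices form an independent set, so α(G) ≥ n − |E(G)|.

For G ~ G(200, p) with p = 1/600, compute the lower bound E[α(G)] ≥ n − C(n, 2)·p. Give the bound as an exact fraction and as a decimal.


E[|E(G)|] = C(200, 2)·p = 19900 · (1/600) = 199/6.
E[α(G)] ≥ n − E[|E(G)|] = 200 − 199/6 = 1001/6.
Numerically: ≈ 166.833.
(This is only a lower bound; the true E[α(G)] may be larger.)

E[α(G)] ≥ 1001/6 ≈ 166.833.


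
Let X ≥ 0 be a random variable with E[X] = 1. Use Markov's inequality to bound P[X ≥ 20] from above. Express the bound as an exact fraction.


μ = E[X] = 1, a = 20.
Markov: P[X ≥ 20] ≤ μ/a = (1)/20 = 1/20.
Numerically: ≈ 0.050.
(Since a = 20 > μ = 1.000, the bound 1/20 is < 1 and informative.)

P[X ≥ 20] ≤ 1/20 ≈ 0.050.


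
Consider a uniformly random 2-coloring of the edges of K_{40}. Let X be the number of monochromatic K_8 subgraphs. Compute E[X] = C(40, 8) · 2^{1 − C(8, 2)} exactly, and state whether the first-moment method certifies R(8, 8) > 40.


E[X] = C(40, 8) · 2^{1 − 28} = 76904685 · 2^{−27} = 76904685/134217728.
As a reduced fraction: E[X] = 76904685/134217728 ≈ 0.573.
Is E[X] < 1? YES.
Since E[X] < 1, there exists a 2-coloring of K_{40} with no monochromatic K_8; hence R(8, 8) > 40.

E[X] = 76904685/134217728 ≈ 0.573; E[X] < 1, so R(8, 8) > 40.


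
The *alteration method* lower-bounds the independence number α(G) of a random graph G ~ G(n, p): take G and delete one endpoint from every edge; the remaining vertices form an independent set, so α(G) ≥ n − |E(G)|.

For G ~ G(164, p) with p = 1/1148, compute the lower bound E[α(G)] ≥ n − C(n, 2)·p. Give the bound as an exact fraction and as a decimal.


E[|E(G)|] = C(164, 2)·p = 13366 · (1/1148) = 163/14.
E[α(G)] ≥ n − E[|E(G)|] = 164 − 163/14 = 2133/14.
Numerically: ≈ 152.357143.
(This is only a lower bound; the true E[α(G)] may be larger.)

E[α(G)] ≥ 2133/14 ≈ 152.357143.


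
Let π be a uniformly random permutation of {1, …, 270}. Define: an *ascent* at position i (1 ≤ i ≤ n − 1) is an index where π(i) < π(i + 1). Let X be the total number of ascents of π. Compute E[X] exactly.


Write X = Σ X_I over i = 1, …, 269, with X_I the indicator of one ascent.
There are 269 indicators.
For each fixed i, the pair (π(i), π(i+1)) is a uniformly random ordered pair of distinct values from {1, …, 270}; by symmetry P[π(i) < π(i+1)] = 1/2.
By linearity: E[X] = 269 · (1/2) = (270 − 1) · (1/2) = 269/2 ≈ 134.500000.

E[X] = 269/2 = 134.500000.


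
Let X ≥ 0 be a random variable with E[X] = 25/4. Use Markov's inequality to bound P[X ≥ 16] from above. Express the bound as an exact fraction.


μ = E[X] = 25/4, a = 16.
Markov: P[X ≥ 16] ≤ μ/a = (25/4)/16 = 25/64.
Numerically: ≈ 0.390625.
(Since a = 16 > μ = 6.250000, the bound 25/64 is < 1 and informative.)

P[X ≥ 16] ≤ 25/64 ≈ 0.390625.


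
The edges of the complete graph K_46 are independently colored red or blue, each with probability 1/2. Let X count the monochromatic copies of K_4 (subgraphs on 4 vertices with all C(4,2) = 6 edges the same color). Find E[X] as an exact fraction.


Let X = Σ_S X_S over the C(46, 4) = 163185 subsets S of size 4, where X_S = 1 if the K_4 on S is monochromatic.
For a fixed S, the K_4 on S has C(4, 2) = 6 edges. P[all 6 edges red] = (1/2)^6, and likewise for blue, so P[monochromatic] = 2·(1/2)^6 = 2^{1 − 6} = 1/32.
By linearity of expectation: E[X] = C(46, 4) · 2^{1 − 6} = 163185 · 1/32 = 163185/32.
Numerically: E[X] ≈ 5099.53125.

E[X] = C(46,4)·2^(1−C(4,2)) = 163185/32 ≈ 5099.53125.


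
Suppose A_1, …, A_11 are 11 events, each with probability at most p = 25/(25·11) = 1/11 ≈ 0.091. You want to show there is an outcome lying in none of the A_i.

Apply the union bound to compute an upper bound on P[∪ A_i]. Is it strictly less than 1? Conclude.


Union bound: P[∪_{i=1}^{11} A_i] ≤ Σ_i P[A_i] ≤ 11·p = 11·(1/11) = 1.
Numerically: 1 ≈ 1.000.
Is 1 < 1? NO.
Since the bound 1 is ≥ 1, the union bound is uninformative here; it does NOT by itself certify existence.

11·p = 1 ≈ 1.000; existence NOT certified by the union bound.


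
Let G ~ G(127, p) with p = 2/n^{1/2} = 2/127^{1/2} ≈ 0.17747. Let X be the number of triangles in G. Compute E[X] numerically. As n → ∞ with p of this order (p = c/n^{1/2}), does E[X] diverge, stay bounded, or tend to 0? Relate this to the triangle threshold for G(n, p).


Number of potential triangles: C(127, 3) = 333375.
Each occurs with probability p³ ≈ (0.17747)³ ≈ 5.5896473e-03.
By linearity: E[X] = C(127, 3)·p³ ≈ 333375 · 5.5896473e-03 ≈ 1863.44867.
Since α = 1/2 < 1, p = c/n^{1/2} ≫ 1/n is above the triangle threshold p ~ 1/n. Asymptotically E[X] ~ (c³/6)·n^{3(1−α)} = (2³/6)·n^{1.5} → ∞; triangles are abundant w.h.p.

E[X] ≈ 1863.44867; in regime p = Θ(1/n^{1/2}) E[X] diverges (above the triangle threshold p ~ 1/n).


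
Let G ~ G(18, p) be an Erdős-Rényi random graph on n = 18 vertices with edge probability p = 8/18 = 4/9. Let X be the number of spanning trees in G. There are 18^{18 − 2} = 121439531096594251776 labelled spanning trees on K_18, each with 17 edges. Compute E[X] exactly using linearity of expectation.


K_18 has 18^{18 − 2} = 121439531096594251776 labelled spanning trees.
For each such spanning tree H, let X_H = 1 if all 17 edges of H are present in G. Then P[X_H = 1] = p^{17} = (4/9)^{17} = 17179869184/16677181699666569.
Summing the indicators: E[X] = Σ_H E[X_H] = 121439531096594251776 · p^{17} = 121439531096594251776 · 17179869184/16677181699666569 = 1125899906842624/9.
Numerically: E[X] ≈ 1.251e+14.

E[X] = 121439531096594251776 · (4/9)^{17} = 1125899906842624/9 ≈ 1.251e+14.


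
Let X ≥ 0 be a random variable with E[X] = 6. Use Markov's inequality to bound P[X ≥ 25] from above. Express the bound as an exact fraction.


μ = E[X] = 6, a = 25.
Markov: P[X ≥ 25] ≤ μ/a = (6)/25 = 6/25.
Numerically: ≈ 0.2400.
(Since a = 25 > μ = 6.0000, the bound 6/25 is < 1 and informative.)

P[X ≥ 25] ≤ 6/25 ≈ 0.2400.


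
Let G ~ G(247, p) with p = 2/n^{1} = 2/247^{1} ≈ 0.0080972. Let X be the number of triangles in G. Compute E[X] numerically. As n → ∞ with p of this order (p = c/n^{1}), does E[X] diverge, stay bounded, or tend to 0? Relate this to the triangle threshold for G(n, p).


Number of potential triangles: C(247, 3) = 2481115.
Each occurs with probability p³ ≈ (0.0080972)³ ≈ 5.3088338e-07.
By linearity: E[X] = C(247, 3)·p³ ≈ 2481115 · 5.3088338e-07 ≈ 1.31718.
Here α = 1, so p = 2/n is exactly at the triangle threshold p ~ 1/n. Asymptotically E[X] → c³/6 = 2³/6 = 4/3 ≈ 1.33333, a bounded constant. In this regime the triangle count is asymptotically Poisson(c³/6).

E[X] ≈ 1.31718; in regime p = Θ(1/n^{1}) E[X] stays bounded (at the triangle threshold p ~ 1/n).


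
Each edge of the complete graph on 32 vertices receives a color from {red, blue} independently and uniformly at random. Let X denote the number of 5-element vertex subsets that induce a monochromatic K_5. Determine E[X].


Let X = Σ_S X_S over the C(32, 5) = 201376 subsets S of size 5, where X_S = 1 if the K_5 on S is monochromatic.
For a fixed S, the K_5 on S has C(5, 2) = 10 edges. P[all 10 edges red] = (1/2)^10, and likewise for blue, so P[monochromatic] = 2·(1/2)^10 = 2^{1 − 10} = 1/512.
Summing: E[X] = C(32, 5) · 2^{1 − 10} = 201376 · 1/512 = 6293/16.
Numerically: E[X] ≈ 393.31250.

E[X] = C(32,5)·2^(1−C(5,2)) = 6293/16 ≈ 393.31250.


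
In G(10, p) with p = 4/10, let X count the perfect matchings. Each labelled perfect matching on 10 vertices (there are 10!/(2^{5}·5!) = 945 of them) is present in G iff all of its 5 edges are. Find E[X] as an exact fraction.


K_10 has 10!/(2^{5}·5!) = 945 labelled perfect matchings.
For each such perfect matching H, let X_H = 1 if all 5 edges of H are present in G. Then P[X_H = 1] = p^{5} = (2/5)^{5} = 32/3125.
By linearity: E[X] = Σ_H E[X_H] = 945 · p^{5} = 945 · 32/3125 = 6048/625.
Numerically: E[X] ≈ 9.68.

E[X] = 945 · (2/5)^{5} = 6048/625 ≈ 9.68.


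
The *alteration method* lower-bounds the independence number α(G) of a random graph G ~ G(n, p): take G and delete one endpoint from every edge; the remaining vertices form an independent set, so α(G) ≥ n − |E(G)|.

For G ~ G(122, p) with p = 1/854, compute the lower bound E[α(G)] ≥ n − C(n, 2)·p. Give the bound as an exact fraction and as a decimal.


E[|E(G)|] = C(122, 2)·p = 7381 · (1/854) = 121/14.
E[α(G)] ≥ n − E[|E(G)|] = 122 − 121/14 = 1587/14.
Numerically: ≈ 113.35714.
(This is only a lower bound; the true E[α(G)] may be larger.)

E[α(G)] ≥ 1587/14 ≈ 113.35714.


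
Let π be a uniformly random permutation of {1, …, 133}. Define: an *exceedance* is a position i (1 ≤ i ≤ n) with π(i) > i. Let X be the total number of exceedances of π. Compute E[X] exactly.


Write X = Σ_{i=1}^{133} X_i, where X_i = 1_{π(i) > i}.
For each fixed i, π(i) is uniform over {1, …, 133} (marginal of a uniform permutation), so P[π(i) > i] = (n − i)/n. Summing: Σ_{i=1}^{133} (n − i)/n = (0 + 1 + … + 132)/133 = 133(133 − 1)/(2·133) = (133 − 1)/2.
Hence E[X] = Σ_{i=1}^{133} (133 − i)/133 = 66 ≈ 66.000000.

E[X] = 66 = 66.000000.


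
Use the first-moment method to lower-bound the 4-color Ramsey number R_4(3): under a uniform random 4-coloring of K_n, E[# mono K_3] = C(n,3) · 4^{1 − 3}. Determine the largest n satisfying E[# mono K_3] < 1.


We need C(n, 3) · 4^{1 − 3} < 1, i.e. C(n, 3) < 4^{3 − 1} = 16.
Check values of n near the boundary:
  n = 3: C(3, 3) = 1; 1 < 16? YES
  n = 4: C(4, 3) = 4; 4 < 16? YES
  n = 5: C(5, 3) = 10; 10 < 16? YES
  n = 6: C(6, 3) = 20; 20 < 16? NO
  n = 7: C(7, 3) = 35; 35 < 16? NO
The largest n with C(n, 3) < 16 is n = 5 (where E[X] = 5/8 ≈ 0.6250). Hence R_4(3) > 5, i.e. R_4(3) ≥ 6.

Largest n = 5; hence R_4(3) > 5.


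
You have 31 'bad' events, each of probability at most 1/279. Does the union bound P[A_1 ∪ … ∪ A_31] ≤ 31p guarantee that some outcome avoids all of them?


Union bound: P[∪_{i=1}^{31} A_i] ≤ Σ_i P[A_i] ≤ 31·p = 31·(1/279) = 1/9.
Numerically: 1/9 ≈ 0.1111111.
Is 1/9 < 1? YES.
Since P[∪ A_i] ≤ 1/9 < 1, the complement has P[∩ A_i^c] ≥ 1 − 1/9 = 8/9 > 0, so some outcome avoids every A_i.

31·p = 1/9 ≈ 0.1111111; existence CERTIFIED by the union bound.


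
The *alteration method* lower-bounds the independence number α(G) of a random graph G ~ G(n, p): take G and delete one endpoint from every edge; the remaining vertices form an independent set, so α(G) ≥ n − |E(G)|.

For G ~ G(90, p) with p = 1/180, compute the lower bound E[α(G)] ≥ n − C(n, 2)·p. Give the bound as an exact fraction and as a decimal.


E[|E(G)|] = C(90, 2)·p = 4005 · (1/180) = 89/4.
E[α(G)] ≥ n − E[|E(G)|] = 90 − 89/4 = 271/4.
Numerically: ≈ 67.750.
(This is only a lower bound; the true E[α(G)] may be larger.)

E[α(G)] ≥ 271/4 ≈ 67.750.


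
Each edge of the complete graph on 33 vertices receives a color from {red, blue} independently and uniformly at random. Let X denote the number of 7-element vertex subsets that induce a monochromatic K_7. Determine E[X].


Let X = Σ_S X_S over the C(33, 7) = 4272048 subsets S of size 7, where X_S = 1 if the K_7 on S is monochromatic.
For a fixed S, the K_7 on S has C(7, 2) = 21 edges. P[all 21 edges red] = (1/2)^21, and likewise for blue, so P[monochromatic] = 2·(1/2)^21 = 2^{1 − 21} = 1/1048576.
Summing: E[X] = C(33, 7) · 2^{1 − 21} = 4272048 · 1/1048576 = 267003/65536.
Numerically: E[X] ≈ 4.07414.

E[X] = C(33,7)·2^(1−C(7,2)) = 267003/65536 ≈ 4.07414.


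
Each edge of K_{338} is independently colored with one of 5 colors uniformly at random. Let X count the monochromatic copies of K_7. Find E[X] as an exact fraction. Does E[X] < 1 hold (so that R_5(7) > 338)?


E[X] = C(338, 7) · 5^{1 − 21} = 93935323022736 · 5^{−20} = 93935323022736/95367431640625.
As a reduced fraction: E[X] = 93935323022736/95367431640625 ≈ 0.98498.
Is E[X] < 1? YES.
Since E[X] < 1, there exists a 5-coloring of K_{338} with no monochromatic K_7; hence R_5(7) > 338.

E[X] = 93935323022736/95367431640625 ≈ 0.98498; E[X] < 1, so R_5(7) > 338.


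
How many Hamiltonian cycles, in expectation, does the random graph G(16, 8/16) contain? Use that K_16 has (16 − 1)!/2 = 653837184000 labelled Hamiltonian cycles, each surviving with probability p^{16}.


K_16 has (16 − 1)!/2 = 653837184000 labelled Hamiltonian cycles.
For each such Hamiltonian cycle H, let X_H = 1 if all 16 edges of H are present in G. Then P[X_H = 1] = p^{16} = (1/2)^{16} = 1/65536.
Summing the indicators: E[X] = Σ_H E[X_H] = 653837184000 · p^{16} = 653837184000 · 1/65536 = 638512875/64.
Numerically: E[X] ≈ 9.97676e+06.

E[X] = 653837184000 · (1/2)^{16} = 638512875/64 ≈ 9.97676e+06.


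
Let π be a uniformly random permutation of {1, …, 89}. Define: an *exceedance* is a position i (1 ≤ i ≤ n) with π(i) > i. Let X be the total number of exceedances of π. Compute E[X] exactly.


Write X = Σ_{i=1}^{89} X_i, where X_i = 1_{π(i) > i}.
For each fixed i, π(i) is uniform over {1, …, 89} (marginal of a uniform permutation), so P[π(i) > i] = (n − i)/n. Summing: Σ_{i=1}^{89} (n − i)/n = (0 + 1 + … + 88)/89 = 89(89 − 1)/(2·89) = (89 − 1)/2.
Hence E[X] = Σ_{i=1}^{89} (89 − i)/89 = 44 ≈ 44.0000.

E[X] = 44 = 44.0000.


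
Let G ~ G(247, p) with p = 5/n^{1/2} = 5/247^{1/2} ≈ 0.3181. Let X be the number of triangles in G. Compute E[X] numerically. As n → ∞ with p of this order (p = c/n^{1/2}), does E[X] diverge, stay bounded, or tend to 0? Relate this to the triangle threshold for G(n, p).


Number of potential triangles: C(247, 3) = 2481115.
Each occurs with probability p³ ≈ (0.3181)³ ≈ 3.220065e-02.
By linearity: E[X] = C(247, 3)·p³ ≈ 2481115 · 3.220065e-02 ≈ 79893.5056.
Since α = 1/2 < 1, p = c/n^{1/2} ≫ 1/n is above the triangle threshold p ~ 1/n. Asymptotically E[X] ~ (c³/6)·n^{3(1−α)} = (5³/6)·n^{1.5} → ∞; triangles are abundant w.h.p.

E[X] ≈ 79893.5056; in regime p = Θ(1/n^{1/2}) E[X] diverges (above the triangle threshold p ~ 1/n).


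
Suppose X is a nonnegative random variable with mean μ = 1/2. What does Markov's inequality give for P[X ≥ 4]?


μ = E[X] = 1/2, a = 4.
Markov: P[X ≥ 4] ≤ μ/a = (1/2)/4 = 1/8.
Numerically: ≈ 0.1250.
(Since a = 4 > μ = 0.5000, the bound 1/8 is < 1 and informative.)

P[X ≥ 4] ≤ 1/8 ≈ 0.1250.


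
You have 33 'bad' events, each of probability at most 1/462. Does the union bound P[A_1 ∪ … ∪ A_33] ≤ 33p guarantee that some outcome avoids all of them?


Union bound: P[∪_{i=1}^{33} A_i] ≤ Σ_i P[A_i] ≤ 33·p = 33·(1/462) = 1/14.
Numerically: 1/14 ≈ 0.071429.
Is 1/14 < 1? YES.
Since P[∪ A_i] ≤ 1/14 < 1, the complement has P[∩ A_i^c] ≥ 1 − 1/14 = 13/14 > 0, so some outcome avoids every A_i.

33·p = 1/14 ≈ 0.071429; existence CERTIFIED by the union bound.


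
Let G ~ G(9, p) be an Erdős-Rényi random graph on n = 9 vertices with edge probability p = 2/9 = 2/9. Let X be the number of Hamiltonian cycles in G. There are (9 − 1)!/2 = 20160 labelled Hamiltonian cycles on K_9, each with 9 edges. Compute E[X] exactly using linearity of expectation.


K_9 has (9 − 1)!/2 = 20160 labelled Hamiltonian cycles.
For each such Hamiltonian cycle H, let X_H = 1 if all 9 edges of H are present in G. Then P[X_H = 1] = p^{9} = (2/9)^{9} = 512/387420489.
Summing the indicators: E[X] = Σ_H E[X_H] = 20160 · p^{9} = 20160 · 512/387420489 = 1146880/43046721.
Numerically: E[X] ≈ 0.02664.

E[X] = 20160 · (2/9)^{9} = 1146880/43046721 ≈ 0.02664.


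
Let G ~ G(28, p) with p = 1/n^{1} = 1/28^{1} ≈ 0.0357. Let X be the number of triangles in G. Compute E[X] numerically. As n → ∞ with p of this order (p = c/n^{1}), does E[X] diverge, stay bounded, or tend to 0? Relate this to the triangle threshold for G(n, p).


Number of potential triangles: C(28, 3) = 3276.
Each occurs with probability p³ ≈ (0.0357)³ ≈ 4.55539e-05.
By linearity: E[X] = C(28, 3)·p³ ≈ 3276 · 4.55539e-05 ≈ 0.149.
Here α = 1, so p = 1/n is exactly at the triangle threshold p ~ 1/n. Asymptotically E[X] → c³/6 = 1³/6 = 1/6 ≈ 0.167, a bounded constant. In this regime the triangle count is asymptotically Poisson(c³/6).

E[X] ≈ 0.149; in regime p = Θ(1/n^{1}) E[X] stays bounded (at the triangle threshold p ~ 1/n).


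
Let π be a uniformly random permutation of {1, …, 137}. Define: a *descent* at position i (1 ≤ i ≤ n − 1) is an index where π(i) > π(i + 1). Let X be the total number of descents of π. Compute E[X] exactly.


Write X = Σ X_I over i = 1, …, 136, with X_I the indicator of one descent.
There are 136 indicators.
For each fixed i, the pair (π(i), π(i+1)) is a uniformly random ordered pair of distinct values from {1, …, 137}; by symmetry P[π(i) > π(i+1)] = 1/2.
By linearity: E[X] = 136 · (1/2) = (137 − 1) · (1/2) = 68 ≈ 68.0000.

E[X] = 68 = 68.0000.


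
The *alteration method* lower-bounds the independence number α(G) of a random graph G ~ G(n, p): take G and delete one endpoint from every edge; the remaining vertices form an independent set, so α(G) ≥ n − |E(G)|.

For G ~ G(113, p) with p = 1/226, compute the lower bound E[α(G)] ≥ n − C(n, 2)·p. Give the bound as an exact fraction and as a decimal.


E[|E(G)|] = C(113, 2)·p = 6328 · (1/226) = 28.
E[α(G)] ≥ n − E[|E(G)|] = 113 − 28 = 85.
Numerically: ≈ 85.000.
(This is only a lower bound; the true E[α(G)] may be larger.)

E[α(G)] ≥ 85 ≈ 85.000.


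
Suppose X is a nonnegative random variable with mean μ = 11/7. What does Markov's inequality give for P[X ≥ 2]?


μ = E[X] = 11/7, a = 2.
Markov: P[X ≥ 2] ≤ μ/a = (11/7)/2 = 11/14.
Numerically: ≈ 0.785714.
(Since a = 2 > μ = 1.571429, the bound 11/14 is < 1 and informative.)

P[X ≥ 2] ≤ 11/14 ≈ 0.785714.


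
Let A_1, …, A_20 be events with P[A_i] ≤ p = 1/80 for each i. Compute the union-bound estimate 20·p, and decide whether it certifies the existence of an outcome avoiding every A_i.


Union bound: P[∪_{i=1}^{20} A_i] ≤ Σ_i P[A_i] ≤ 20·p = 20·(1/80) = 1/4.
Numerically: 1/4 ≈ 0.250000.
Is 1/4 < 1? YES.
Since P[∪ A_i] ≤ 1/4 < 1, the complement has P[∩ A_i^c] ≥ 1 − 1/4 = 3/4 > 0, so some outcome avoids every A_i.

20·p = 1/4 ≈ 0.250000; existence CERTIFIED by the union bound.


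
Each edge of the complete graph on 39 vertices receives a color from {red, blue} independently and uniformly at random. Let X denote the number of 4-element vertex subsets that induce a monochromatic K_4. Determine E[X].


Let X = Σ_S X_S over the C(39, 4) = 82251 subsets S of size 4, where X_S = 1 if the K_4 on S is monochromatic.
For a fixed S, the K_4 on S has C(4, 2) = 6 edges. P[all 6 edges red] = (1/2)^6, and likewise for blue, so P[monochromatic] = 2·(1/2)^6 = 2^{1 − 6} = 1/32.
By linearity: E[X] = C(39, 4) · 2^{1 − 6} = 82251 · 1/32 = 82251/32.
Numerically: E[X] ≈ 2570.3438.

E[X] = C(39,4)·2^(1−C(4,2)) = 82251/32 ≈ 2570.3438.


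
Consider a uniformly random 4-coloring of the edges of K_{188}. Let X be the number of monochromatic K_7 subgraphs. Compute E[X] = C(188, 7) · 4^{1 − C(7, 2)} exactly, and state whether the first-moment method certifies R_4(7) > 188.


E[X] = C(188, 7) · 4^{1 − 21} = 1470936391496 · 4^{−20} = 1470936391496/1099511627776.
As a reduced fraction: E[X] = 183867048937/137438953472 ≈ 1.33781.
Is E[X] < 1? NO.
Since E[X] ≥ 1, the first-moment bound is inconclusive at n = 188; it does NOT by itself certify R_4(7) > 188.

E[X] = 183867048937/137438953472 ≈ 1.33781; E[X] ≥ 1; first-moment method inconclusive here.


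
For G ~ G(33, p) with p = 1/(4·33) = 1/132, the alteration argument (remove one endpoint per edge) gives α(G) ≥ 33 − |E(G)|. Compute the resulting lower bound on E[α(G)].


E[|E(G)|] = C(33, 2)·p = 528 · (1/132) = 4.
E[α(G)] ≥ n − E[|E(G)|] = 33 − 4 = 29.
Numerically: ≈ 29.0000.
(This is only a lower bound; the true E[α(G)] may be larger.)

E[α(G)] ≥ 29 ≈ 29.0000.


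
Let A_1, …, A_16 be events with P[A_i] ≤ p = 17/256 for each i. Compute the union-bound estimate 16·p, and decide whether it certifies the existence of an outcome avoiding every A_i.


Union bound: P[∪_{i=1}^{16} A_i] ≤ Σ_i P[A_i] ≤ 16·p = 16·(17/256) = 17/16.
Numerically: 17/16 ≈ 1.062500.
Is 17/16 < 1? NO.
Since the bound 17/16 is ≥ 1, the union bound is uninformative here; it does NOT by itself certify existence.

16·p = 17/16 ≈ 1.062500; existence NOT certified by the union bound.


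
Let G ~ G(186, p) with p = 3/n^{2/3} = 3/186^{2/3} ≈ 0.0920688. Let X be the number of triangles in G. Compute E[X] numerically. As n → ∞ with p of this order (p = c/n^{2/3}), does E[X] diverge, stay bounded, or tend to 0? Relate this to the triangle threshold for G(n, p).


Number of potential triangles: C(186, 3) = 1055240.
Each occurs with probability p³ ≈ (0.0920688)³ ≈ 7.80437045e-04.
By linearity: E[X] = C(186, 3)·p³ ≈ 1055240 · 7.80437045e-04 ≈ 823.548387.
Since α = 2/3 < 1, p = c/n^{2/3} ≫ 1/n is above the triangle threshold p ~ 1/n. Asymptotically E[X] ~ (c³/6)·n^{3(1−α)} = (3³/6)·n^{1} → ∞; triangles are abundant w.h.p.

E[X] ≈ 823.548387; in regime p = Θ(1/n^{2/3}) E[X] diverges (above the triangle threshold p ~ 1/n).


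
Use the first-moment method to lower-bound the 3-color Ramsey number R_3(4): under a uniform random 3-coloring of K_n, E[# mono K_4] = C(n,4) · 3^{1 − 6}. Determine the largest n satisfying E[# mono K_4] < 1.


We need C(n, 4) · 3^{1 − 6} < 1, i.e. C(n, 4) < 3^{6 − 1} = 243.
Check values of n near the boundary:
  n = 6: C(6, 4) = 15; 15 < 243? YES
  n = 7: C(7, 4) = 35; 35 < 243? YES
  n = 8: C(8, 4) = 70; 70 < 243? YES
  n = 9: C(9, 4) = 126; 126 < 243? YES
  n = 10: C(10, 4) = 210; 210 < 243? YES
  n = 11: C(11, 4) = 330; 330 < 243? NO
  n = 12: C(12, 4) = 495; 495 < 243? NO
  n = 13: C(13, 4) = 715; 715 < 243? NO
The largest n with C(n, 4) < 243 is n = 10 (where E[X] = 70/81 ≈ 0.8642). Hence R_3(4) > 10, i.e. R_3(4) ≥ 11.

Largest n = 10; hence R_3(4) > 10.


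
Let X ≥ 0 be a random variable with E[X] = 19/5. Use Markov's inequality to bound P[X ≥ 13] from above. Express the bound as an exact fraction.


μ = E[X] = 19/5, a = 13.
Markov: P[X ≥ 13] ≤ μ/a = (19/5)/13 = 19/65.
Numerically: ≈ 0.2923.
(Since a = 13 > μ = 3.8000, the bound 19/65 is < 1 and informative.)

P[X ≥ 13] ≤ 19/65 ≈ 0.2923.


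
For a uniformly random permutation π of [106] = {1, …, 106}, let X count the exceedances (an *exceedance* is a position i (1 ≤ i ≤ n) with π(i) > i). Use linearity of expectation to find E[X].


Write X = Σ_{i=1}^{106} X_i, where X_i = 1_{π(i) > i}.
For each fixed i, π(i) is uniform over {1, …, 106} (marginal of a uniform permutation), so P[π(i) > i] = (n − i)/n. Summing: Σ_{i=1}^{106} (n − i)/n = (0 + 1 + … + 105)/106 = 106(106 − 1)/(2·106) = (106 − 1)/2.
Hence E[X] = Σ_{i=1}^{106} (106 − i)/106 = 105/2 ≈ 52.500.

E[X] = 105/2 = 52.500.


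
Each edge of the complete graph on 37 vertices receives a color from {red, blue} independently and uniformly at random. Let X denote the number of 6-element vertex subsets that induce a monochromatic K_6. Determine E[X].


Let X = Σ_S X_S over the C(37, 6) = 2324784 subsets S of size 6, where X_S = 1 if the K_6 on S is monochromatic.
For a fixed S, the K_6 on S has C(6, 2) = 15 edges. P[all 15 edges red] = (1/2)^15, and likewise for blue, so P[monochromatic] = 2·(1/2)^15 = 2^{1 − 15} = 1/16384.
Summing: E[X] = C(37, 6) · 2^{1 − 15} = 2324784 · 1/16384 = 145299/1024.
Numerically: E[X] ≈ 141.893555.

E[X] = C(37,6)·2^(1−C(6,2)) = 145299/1024 ≈ 141.893555.


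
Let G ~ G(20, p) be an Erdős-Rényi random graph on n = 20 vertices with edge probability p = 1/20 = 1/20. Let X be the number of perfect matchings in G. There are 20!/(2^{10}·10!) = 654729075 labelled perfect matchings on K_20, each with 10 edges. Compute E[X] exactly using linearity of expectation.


K_20 has 20!/(2^{10}·10!) = 654729075 labelled perfect matchings.
For each such perfect matching H, let X_H = 1 if all 10 edges of H are present in G. Then P[X_H = 1] = p^{10} = (1/20)^{10} = 1/10240000000000.
By linearity: E[X] = Σ_H E[X_H] = 654729075 · p^{10} = 654729075 · 1/10240000000000 = 26189163/409600000000.
Numerically: E[X] ≈ 6.39384e-05.

E[X] = 654729075 · (1/20)^{10} = 26189163/409600000000 ≈ 6.39384e-05.


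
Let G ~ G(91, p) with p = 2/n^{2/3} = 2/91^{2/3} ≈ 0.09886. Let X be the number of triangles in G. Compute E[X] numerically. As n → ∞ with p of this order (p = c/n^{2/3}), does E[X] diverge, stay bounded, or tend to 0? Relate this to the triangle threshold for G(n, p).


Number of potential triangles: C(91, 3) = 121485.
Each occurs with probability p³ ≈ (0.09886)³ ≈ 9.660669e-04.
By linearity: E[X] = C(91, 3)·p³ ≈ 121485 · 9.660669e-04 ≈ 117.3626.
Since α = 2/3 < 1, p = c/n^{2/3} ≫ 1/n is above the triangle threshold p ~ 1/n. Asymptotically E[X] ~ (c³/6)·n^{3(1−α)} = (2³/6)·n^{1} → ∞; triangles are abundant w.h.p.

E[X] ≈ 117.3626; in regime p = Θ(1/n^{2/3}) E[X] diverges (above the triangle threshold p ~ 1/n).


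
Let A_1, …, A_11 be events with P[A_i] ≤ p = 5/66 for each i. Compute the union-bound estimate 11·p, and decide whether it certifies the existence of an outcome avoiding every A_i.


Union bound: P[∪_{i=1}^{11} A_i] ≤ Σ_i P[A_i] ≤ 11·p = 11·(5/66) = 5/6.
Numerically: 5/6 ≈ 0.8333.
Is 5/6 < 1? YES.
Since P[∪ A_i] ≤ 5/6 < 1, the complement has P[∩ A_i^c] ≥ 1 − 5/6 = 1/6 > 0, so some outcome avoids every A_i.

11·p = 5/6 ≈ 0.8333; existence CERTIFIED by the union bound.


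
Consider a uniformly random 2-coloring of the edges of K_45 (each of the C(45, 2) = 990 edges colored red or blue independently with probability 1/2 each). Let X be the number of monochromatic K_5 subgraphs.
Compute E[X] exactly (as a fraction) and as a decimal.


Let X = Σ_S X_S over the C(45, 5) = 1221759 subsets S of size 5, where X_S = 1 if the K_5 on S is monochromatic.
For a fixed S, the K_5 on S has C(5, 2) = 10 edges. P[all 10 edges red] = (1/2)^10, and likewise for blue, so P[monochromatic] = 2·(1/2)^10 = 2^{1 − 10} = 1/512.
Summing: E[X] = C(45, 5) · 2^{1 − 10} = 1221759 · 1/512 = 1221759/512.
Numerically: E[X] ≈ 2386.248.

E[X] = C(45,5)·2^(1−C(5,2)) = 1221759/512 ≈ 2386.248.


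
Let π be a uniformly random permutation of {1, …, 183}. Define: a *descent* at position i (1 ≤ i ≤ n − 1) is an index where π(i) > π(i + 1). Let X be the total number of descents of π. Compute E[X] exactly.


Write X = Σ X_I over i = 1, …, 182, with X_I the indicator of one descent.
There are 182 indicators.
For each fixed i, the pair (π(i), π(i+1)) is a uniformly random ordered pair of distinct values from {1, …, 183}; by symmetry P[π(i) > π(i+1)] = 1/2.
By linearity: E[X] = 182 · (1/2) = (183 − 1) · (1/2) = 91 ≈ 91.0000.

E[X] = 91 = 91.0000.


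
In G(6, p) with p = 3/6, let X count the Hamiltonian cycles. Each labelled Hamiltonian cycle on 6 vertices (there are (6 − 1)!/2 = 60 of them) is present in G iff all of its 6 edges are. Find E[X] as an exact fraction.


K_6 has (6 − 1)!/2 = 60 labelled Hamiltonian cycles.
For each such Hamiltonian cycle H, let X_H = 1 if all 6 edges of H are present in G. Then P[X_H = 1] = p^{6} = (1/2)^{6} = 1/64.
Summing the indicators: E[X] = Σ_H E[X_H] = 60 · p^{6} = 60 · 1/64 = 15/16.
Numerically: E[X] ≈ 0.9375.

E[X] = 60 · (1/2)^{6} = 15/16 ≈ 0.9375.


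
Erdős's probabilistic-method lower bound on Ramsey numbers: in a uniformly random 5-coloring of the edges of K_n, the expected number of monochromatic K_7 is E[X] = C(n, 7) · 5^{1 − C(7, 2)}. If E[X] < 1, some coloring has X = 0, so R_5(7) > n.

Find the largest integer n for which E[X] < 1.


We need C(n, 7) · 5^{1 − 21} < 1, i.e. C(n, 7) < 5^{21 − 1} = 95367431640625.
Check values of n near the boundary:
  n = 337: C(337, 7) = 91989916924632; 91989916924632 < 95367431640625? YES
  n = 338: C(338, 7) = 93935323022736; 93935323022736 < 95367431640625? YES
  n = 339: C(339, 7) = 95915887062372; 95915887062372 < 95367431640625? NO
  n = 340: C(340, 7) = 97932136940560; 97932136940560 < 95367431640625? NO
  n = 341: C(341, 7) = 99984606876440; 99984606876440 < 95367431640625? NO
The largest n with C(n, 7) < 95367431640625 is n = 338 (where E[X] = 93935323022736/95367431640625 ≈ 0.9849833). Hence R_5(7) > 338, i.e. R_5(7) ≥ 339.

Largest n = 338; hence R_5(7) > 338.


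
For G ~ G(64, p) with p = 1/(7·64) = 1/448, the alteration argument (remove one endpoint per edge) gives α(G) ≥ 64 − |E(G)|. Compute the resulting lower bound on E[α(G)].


E[|E(G)|] = C(64, 2)·p = 2016 · (1/448) = 9/2.
E[α(G)] ≥ n − E[|E(G)|] = 64 − 9/2 = 119/2.
Numerically: ≈ 59.5000.
(This is only a lower bound; the true E[α(G)] may be larger.)

E[α(G)] ≥ 119/2 ≈ 59.5000.


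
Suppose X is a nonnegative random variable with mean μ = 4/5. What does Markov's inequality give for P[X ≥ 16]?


μ = E[X] = 4/5, a = 16.
Markov: P[X ≥ 16] ≤ μ/a = (4/5)/16 = 1/20.
Numerically: ≈ 0.0500.
(Since a = 16 > μ = 0.8000, the bound 1/20 is < 1 and informative.)

P[X ≥ 16] ≤ 1/20 ≈ 0.0500.


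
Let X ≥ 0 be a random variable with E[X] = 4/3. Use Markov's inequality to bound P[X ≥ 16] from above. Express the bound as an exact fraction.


μ = E[X] = 4/3, a = 16.
Markov: P[X ≥ 16] ≤ μ/a = (4/3)/16 = 1/12.
Numerically: ≈ 0.0833.
(Since a = 16 > μ = 1.3333, the bound 1/12 is < 1 and informative.)

P[X ≥ 16] ≤ 1/12 ≈ 0.0833.


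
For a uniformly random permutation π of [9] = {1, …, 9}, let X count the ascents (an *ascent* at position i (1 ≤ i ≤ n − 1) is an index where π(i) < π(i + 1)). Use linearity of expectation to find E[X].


Write X = Σ X_I over i = 1, …, 8, with X_I the indicator of one ascent.
There are 8 indicators.
For each fixed i, the pair (π(i), π(i+1)) is a uniformly random ordered pair of distinct values from {1, …, 9}; by symmetry P[π(i) < π(i+1)] = 1/2.
By linearity: E[X] = 8 · (1/2) = (9 − 1) · (1/2) = 4 ≈ 4.00000.

E[X] = 4 = 4.00000.


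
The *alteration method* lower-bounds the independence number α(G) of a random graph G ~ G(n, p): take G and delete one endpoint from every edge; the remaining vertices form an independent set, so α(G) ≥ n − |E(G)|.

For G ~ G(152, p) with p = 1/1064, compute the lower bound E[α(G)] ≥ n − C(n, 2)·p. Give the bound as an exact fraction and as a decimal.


E[|E(G)|] = C(152, 2)·p = 11476 · (1/1064) = 151/14.
E[α(G)] ≥ n − E[|E(G)|] = 152 − 151/14 = 1977/14.
Numerically: ≈ 141.214.
(This is only a lower bound; the true E[α(G)] may be larger.)

E[α(G)] ≥ 1977/14 ≈ 141.214.


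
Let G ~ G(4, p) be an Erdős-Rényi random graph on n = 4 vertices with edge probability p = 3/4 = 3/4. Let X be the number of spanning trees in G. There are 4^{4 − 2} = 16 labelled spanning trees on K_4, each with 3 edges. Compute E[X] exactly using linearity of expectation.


K_4 has 4^{4 − 2} = 16 labelled spanning trees.
For each such spanning tree H, let X_H = 1 if all 3 edges of H are present in G. Then P[X_H = 1] = p^{3} = (3/4)^{3} = 27/64.
By linearity: E[X] = Σ_H E[X_H] = 16 · p^{3} = 16 · 27/64 = 27/4.
Numerically: E[X] ≈ 6.75.

E[X] = 16 · (3/4)^{3} = 27/4 ≈ 6.75.


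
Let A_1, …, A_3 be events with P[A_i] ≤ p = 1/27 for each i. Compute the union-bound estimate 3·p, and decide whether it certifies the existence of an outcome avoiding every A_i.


Union bound: P[∪_{i=1}^{3} A_i] ≤ Σ_i P[A_i] ≤ 3·p = 3·(1/27) = 1/9.
Numerically: 1/9 ≈ 0.1111.
Is 1/9 < 1? YES.
Since P[∪ A_i] ≤ 1/9 < 1, the complement has P[∩ A_i^c] ≥ 1 − 1/9 = 8/9 > 0, so some outcome avoids every A_i.

3·p = 1/9 ≈ 0.1111; existence CERTIFIED by the union bound.


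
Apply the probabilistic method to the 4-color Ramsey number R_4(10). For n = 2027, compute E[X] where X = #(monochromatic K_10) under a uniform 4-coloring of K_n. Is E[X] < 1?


E[X] = C(2027, 10) · 4^{1 − 45} = 315586117401470604332341335 · 4^{−44} = 315586117401470604332341335/309485009821345068724781056.
As a reduced fraction: E[X] = 315586117401470604332341335/309485009821345068724781056 ≈ 1.020.
Is E[X] < 1? NO.
Since E[X] ≥ 1, the first-moment bound is inconclusive at n = 2027; it does NOT by itself certify R_4(10) > 2027.

E[X] = 315586117401470604332341335/309485009821345068724781056 ≈ 1.020; E[X] ≥ 1; first-moment method inconclusive here.


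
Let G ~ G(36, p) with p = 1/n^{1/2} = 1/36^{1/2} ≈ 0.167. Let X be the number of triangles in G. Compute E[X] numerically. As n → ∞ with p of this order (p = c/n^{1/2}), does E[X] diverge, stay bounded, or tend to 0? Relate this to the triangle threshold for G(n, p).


Number of potential triangles: C(36, 3) = 7140.
Each occurs with probability p³ ≈ (0.167)³ ≈ 4.62963e-03.
By linearity: E[X] = C(36, 3)·p³ ≈ 7140 · 4.62963e-03 ≈ 33.056.
Since α = 1/2 < 1, p = c/n^{1/2} ≫ 1/n is above the triangle threshold p ~ 1/n. Asymptotically E[X] ~ (c³/6)·n^{3(1−α)} = (1³/6)·n^{1.5} → ∞; triangles are abundant w.h.p.

E[X] ≈ 33.056; in regime p = Θ(1/n^{1/2}) E[X] diverges (above the triangle threshold p ~ 1/n).


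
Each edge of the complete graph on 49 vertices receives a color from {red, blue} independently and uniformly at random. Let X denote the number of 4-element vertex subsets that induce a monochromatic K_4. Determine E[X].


Let X = Σ_S X_S over the C(49, 4) = 211876 subsets S of size 4, where X_S = 1 if the K_4 on S is monochromatic.
For a fixed S, the K_4 on S has C(4, 2) = 6 edges. P[all 6 edges red] = (1/2)^6, and likewise for blue, so P[monochromatic] = 2·(1/2)^6 = 2^{1 − 6} = 1/32.
Summing: E[X] = C(49, 4) · 2^{1 − 6} = 211876 · 1/32 = 52969/8.
Numerically: E[X] ≈ 6621.125000.

E[X] = C(49,4)·2^(1−C(4,2)) = 52969/8 ≈ 6621.125000.


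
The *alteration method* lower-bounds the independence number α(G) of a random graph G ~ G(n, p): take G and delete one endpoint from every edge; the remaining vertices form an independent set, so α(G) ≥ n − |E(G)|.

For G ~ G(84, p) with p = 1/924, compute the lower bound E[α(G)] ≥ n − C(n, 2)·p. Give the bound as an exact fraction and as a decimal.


E[|E(G)|] = C(84, 2)·p = 3486 · (1/924) = 83/22.
E[α(G)] ≥ n − E[|E(G)|] = 84 − 83/22 = 1765/22.
Numerically: ≈ 80.227.
(This is only a lower bound; the true E[α(G)] may be larger.)

E[α(G)] ≥ 1765/22 ≈ 80.227.


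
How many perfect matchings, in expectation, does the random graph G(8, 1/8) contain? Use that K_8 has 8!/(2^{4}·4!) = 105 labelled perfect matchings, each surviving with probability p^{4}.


K_8 has 8!/(2^{4}·4!) = 105 labelled perfect matchings.
For each such perfect matching H, let X_H = 1 if all 4 edges of H are present in G. Then P[X_H = 1] = p^{4} = (1/8)^{4} = 1/4096.
Summing the indicators: E[X] = Σ_H E[X_H] = 105 · p^{4} = 105 · 1/4096 = 105/4096.
Numerically: E[X] ≈ 0.0256.

E[X] = 105 · (1/8)^{4} = 105/4096 ≈ 0.0256.


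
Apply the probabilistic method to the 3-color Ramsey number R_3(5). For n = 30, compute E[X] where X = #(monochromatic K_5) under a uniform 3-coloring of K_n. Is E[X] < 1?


E[X] = C(30, 5) · 3^{1 − 10} = 142506 · 3^{−9} = 142506/19683.
As a reduced fraction: E[X] = 5278/729 ≈ 7.24005.
Is E[X] < 1? NO.
Since E[X] ≥ 1, the first-moment bound is inconclusive at n = 30; it does NOT by itself certify R_3(5) > 30.

E[X] = 5278/729 ≈ 7.24005; E[X] ≥ 1; first-moment method inconclusive here.


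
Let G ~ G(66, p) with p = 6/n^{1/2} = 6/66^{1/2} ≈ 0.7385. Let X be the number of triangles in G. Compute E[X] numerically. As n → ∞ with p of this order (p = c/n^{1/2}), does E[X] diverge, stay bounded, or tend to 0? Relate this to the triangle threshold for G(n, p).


Number of potential triangles: C(66, 3) = 45760.
Each occurs with probability p³ ≈ (0.7385)³ ≈ 4.028449e-01.
By linearity: E[X] = C(66, 3)·p³ ≈ 45760 · 4.028449e-01 ≈ 18434.1817.
Since α = 1/2 < 1, p = c/n^{1/2} ≫ 1/n is above the triangle threshold p ~ 1/n. Asymptotically E[X] ~ (c³/6)·n^{3(1−α)} = (6³/6)·n^{1.5} → ∞; triangles are abundant w.h.p.

E[X] ≈ 18434.1817; in regime p = Θ(1/n^{1/2}) E[X] diverges (above the triangle threshold p ~ 1/n).
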